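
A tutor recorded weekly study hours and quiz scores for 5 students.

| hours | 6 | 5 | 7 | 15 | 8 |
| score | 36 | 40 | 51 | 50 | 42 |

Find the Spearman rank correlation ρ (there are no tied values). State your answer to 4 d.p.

0.6000

Rank hours: 2, 1, 3, 5, 4
Rank score: 1, 2, 5, 4, 3
d = rank(hours) − rank(score): 1, -1, -2, 1, 1; Σd² = 8
ρ = 1 − 6Σd² / [n(n²−1)] = 1 − 6×8 / (5×24) = 1 − 48/120 ≈ 0.6000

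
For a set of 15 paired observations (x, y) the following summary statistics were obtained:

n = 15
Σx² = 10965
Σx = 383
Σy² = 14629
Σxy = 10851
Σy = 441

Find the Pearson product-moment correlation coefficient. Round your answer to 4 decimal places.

r = (nΣxy − ΣxΣy) / √[(nΣx² − (Σx)²)(nΣy² − (Σy)²)]
Numerator: 15×10851 − 383×441 = -6138
Denominator: √[(164475 − 146689)(219435 − 194481)] = √[17786 × 24954] = 21067.3170
r = -6138 / 21067.3170 ≈ -0.2914

-0.2914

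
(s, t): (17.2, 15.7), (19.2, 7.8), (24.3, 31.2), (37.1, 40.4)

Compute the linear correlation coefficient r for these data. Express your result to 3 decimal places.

0.889

n = 4, Σs = 97.8, Σt = 95.1, Σs² = 2631.38, Σt² = 2912.93, Σst = 2676.8
nΣst − ΣsΣt = 10707.2 − 9300.78 = 1406.42
nΣs² − (Σs)² = 10525.52 − 9564.84 = 960.68; nΣt² − (Σt)² = 11651.72 − 9044.01 = 2607.71
r = 1406.42 / √(960.68 × 2607.71) = 1406.42 / 1582.7744 ≈ 0.889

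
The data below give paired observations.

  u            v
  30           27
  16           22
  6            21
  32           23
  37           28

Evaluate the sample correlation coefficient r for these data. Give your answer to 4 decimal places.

n = 5, Σu = 121, Σv = 121, Σu² = 3585, Σv² = 2967, Σuv = 3060
nΣuv − ΣuΣv = 15300 − 14641 = 659
nΣu² − (Σu)² = 17925 − 14641 = 3284; nΣv² − (Σv)² = 14835 − 14641 = 194
r = 659 / √(3284 × 194) = 659 / 798.1829 ≈ 0.8256

0.8256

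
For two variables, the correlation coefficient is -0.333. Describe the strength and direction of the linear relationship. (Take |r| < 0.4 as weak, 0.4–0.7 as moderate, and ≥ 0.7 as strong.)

r = -0.333 < 0 so the relationship is negative.
|r| = 0.333, which falls in the weak range.

weak negative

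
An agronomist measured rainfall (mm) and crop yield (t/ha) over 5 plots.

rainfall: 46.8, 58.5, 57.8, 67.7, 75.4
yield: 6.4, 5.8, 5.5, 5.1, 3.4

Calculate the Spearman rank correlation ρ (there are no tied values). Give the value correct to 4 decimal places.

-0.9000

Rank rainfall: 1, 3, 2, 4, 5
Rank yield: 5, 4, 3, 2, 1
d = rank(rainfall) − rank(yield): -4, -1, -1, 2, 4; Σd² = 38
ρ = 1 − 6Σd² / [n(n²−1)] = 1 − 6×38 / (5×24) = 1 − 228/120 ≈ -0.9000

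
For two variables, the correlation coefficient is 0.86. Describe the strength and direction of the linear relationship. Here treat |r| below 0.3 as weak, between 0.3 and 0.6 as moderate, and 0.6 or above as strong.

strong positive

r = 0.86 > 0 so the relationship is positive.
|r| = 0.86, which falls in the strong range.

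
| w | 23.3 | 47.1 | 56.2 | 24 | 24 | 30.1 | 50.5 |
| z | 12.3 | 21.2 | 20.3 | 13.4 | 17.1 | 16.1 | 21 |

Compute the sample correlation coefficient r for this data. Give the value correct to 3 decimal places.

0.888

n = 7, Σw = 255.2, Σz = 121.4, Σw² = 10528, Σz² = 2185, Σwz = 4703.08
nΣwz − ΣwΣz = 32921.56 − 30981.28 = 1940.28
nΣw² − (Σw)² = 73696 − 65127.04 = 8568.96; nΣz² − (Σz)² = 15295 − 14737.96 = 557.04
r = 1940.28 / √(8568.96 × 557.04) = 1940.28 / 2184.7777 ≈ 0.888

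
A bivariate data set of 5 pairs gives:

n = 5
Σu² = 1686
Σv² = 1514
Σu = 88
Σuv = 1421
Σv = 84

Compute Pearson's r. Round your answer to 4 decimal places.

-0.4833

r = (nΣuv − ΣuΣv) / √[(nΣu² − (Σu)²)(nΣv² − (Σv)²)]
Numerator: 5×1421 − 88×84 = -287
Denominator: √[(8430 − 7744)(7570 − 7056)] = √[686 × 514] = 593.8047
r = -287 / 593.8047 ≈ -0.4833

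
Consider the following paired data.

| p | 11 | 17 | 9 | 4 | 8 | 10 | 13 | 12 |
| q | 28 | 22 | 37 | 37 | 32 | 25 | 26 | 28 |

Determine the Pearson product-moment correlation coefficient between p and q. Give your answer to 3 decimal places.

n = 8, Σp = 84, Σq = 235, Σp² = 984, Σq² = 7115, Σpq = 2343
nΣpq − ΣpΣq = 18744 − 19740 = -996
nΣp² − (Σp)² = 7872 − 7056 = 816; nΣq² − (Σq)² = 56920 − 55225 = 1695
r = -996 / √(816 × 1695) = -996 / 1176.0612 ≈ -0.847

-0.847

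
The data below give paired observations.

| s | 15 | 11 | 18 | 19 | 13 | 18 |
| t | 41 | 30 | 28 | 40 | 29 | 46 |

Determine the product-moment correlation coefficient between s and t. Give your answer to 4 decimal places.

n = 6, Σs = 94, Σt = 214, Σs² = 1524, Σt² = 7922, Σst = 3414
nΣst − ΣsΣt = 20484 − 20116 = 368
nΣs² − (Σs)² = 9144 − 8836 = 308; nΣt² − (Σt)² = 47532 − 45796 = 1736
r = 368 / √(308 × 1736) = 368 / 731.2236 ≈ 0.5033

0.5033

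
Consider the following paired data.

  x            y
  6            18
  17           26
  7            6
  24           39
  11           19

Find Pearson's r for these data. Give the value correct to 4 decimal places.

n = 5, Σx = 65, Σy = 108, Σx² = 1071, Σy² = 2918, Σxy = 1737
nΣxy − ΣxΣy = 8685 − 7020 = 1665
nΣx² − (Σx)² = 5355 − 4225 = 1130; nΣy² − (Σy)² = 14590 − 11664 = 2926
r = 1665 / √(1130 × 2926) = 1665 / 1818.3454 ≈ 0.9157

0.9157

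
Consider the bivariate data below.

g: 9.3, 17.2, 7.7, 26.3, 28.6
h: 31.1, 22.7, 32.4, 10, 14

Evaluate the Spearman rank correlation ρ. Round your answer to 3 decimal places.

-0.900

Rank g: 2, 3, 1, 4, 5
Rank h: 4, 3, 5, 1, 2
d = rank(g) − rank(h): -2, 0, -4, 3, 3; Σd² = 38
ρ = 1 − 6Σd² / [n(n²−1)] = 1 − 6×38 / (5×24) = 1 − 228/120 ≈ -0.900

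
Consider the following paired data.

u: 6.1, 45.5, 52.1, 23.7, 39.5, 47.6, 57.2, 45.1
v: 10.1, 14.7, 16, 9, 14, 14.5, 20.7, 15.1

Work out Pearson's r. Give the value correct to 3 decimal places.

n = 8, Σu = 316.8, Σv = 114.1, Σu² = 14515.42, Σv² = 1717.85, Σuv = 4885.61
nΣuv − ΣuΣv = 39084.88 − 36146.88 = 2938
nΣu² − (Σu)² = 116123.36 − 100362.24 = 15761.12; nΣv² − (Σv)² = 13742.8 − 13018.81 = 723.99
r = 2938 / √(15761.12 × 723.99) = 2938 / 3378.0014 ≈ 0.870

0.870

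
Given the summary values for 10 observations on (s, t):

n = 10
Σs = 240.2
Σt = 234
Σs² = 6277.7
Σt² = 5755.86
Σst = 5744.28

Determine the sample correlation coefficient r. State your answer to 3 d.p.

r = (nΣst − ΣsΣt) / √[(nΣs² − (Σs)²)(nΣt² − (Σt)²)]
Numerator: 10×5744.28 − 240.2×234 = 1236
Denominator: √[(62777 − 57696.04)(57558.6 − 54756)] = √[5080.96 × 2802.6] = 3773.5790
r = 1236 / 3773.5790 ≈ 0.328

0.328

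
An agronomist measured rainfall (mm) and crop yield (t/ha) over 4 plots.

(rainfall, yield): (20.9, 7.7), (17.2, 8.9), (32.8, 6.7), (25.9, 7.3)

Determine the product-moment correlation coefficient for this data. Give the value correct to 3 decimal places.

-0.939

n = 4, Σx = 96.8, Σy = 30.6, Σx² = 2479.3, Σy² = 236.68, Σxy = 722.84
nΣxy − ΣxΣy = 2891.36 − 2962.08 = -70.72
nΣx² − (Σx)² = 9917.2 − 9370.24 = 546.96; nΣy² − (Σy)² = 946.72 − 936.36 = 10.36
r = -70.72 / √(546.96 × 10.36) = -70.72 / 75.2762 ≈ -0.939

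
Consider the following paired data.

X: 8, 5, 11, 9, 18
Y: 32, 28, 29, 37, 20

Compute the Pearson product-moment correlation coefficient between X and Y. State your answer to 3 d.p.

-0.670

n = 5, ΣX = 51, ΣY = 146, ΣX² = 615, ΣY² = 4418, ΣXY = 1408
nΣXY − ΣXΣY = 7040 − 7446 = -406
nΣX² − (ΣX)² = 3075 − 2601 = 474; nΣY² − (ΣY)² = 22090 − 21316 = 774
r = -406 / √(474 × 774) = -406 / 605.7029 ≈ -0.670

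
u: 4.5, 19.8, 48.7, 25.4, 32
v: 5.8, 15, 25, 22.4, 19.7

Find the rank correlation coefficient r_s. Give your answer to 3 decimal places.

Rank u: 1, 2, 5, 3, 4
Rank v: 1, 2, 5, 4, 3
d = rank(u) − rank(v): 0, 0, 0, -1, 1; Σd² = 2
ρ = 1 − 6Σd² / [n(n²−1)] = 1 − 6×2 / (5×24) = 1 − 12/120 ≈ 0.900

0.900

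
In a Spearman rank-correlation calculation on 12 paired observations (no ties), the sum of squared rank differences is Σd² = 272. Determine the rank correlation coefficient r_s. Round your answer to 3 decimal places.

ρ = 1 − 6Σd² / [n(n²−1)] = 1 − 6×272 / (12×143)
  = 1 − 1632/1716 = 1 − 0.9510 ≈ 0.049

0.049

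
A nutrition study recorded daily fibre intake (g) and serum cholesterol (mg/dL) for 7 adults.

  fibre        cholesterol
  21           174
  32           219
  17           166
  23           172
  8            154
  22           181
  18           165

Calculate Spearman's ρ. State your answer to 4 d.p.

0.8571

Rank fibre: 4, 7, 2, 6, 1, 5, 3
Rank cholesterol: 5, 7, 3, 4, 1, 6, 2
d = rank(fibre) − rank(cholesterol): -1, 0, -1, 2, 0, -1, 1; Σd² = 8
ρ = 1 − 6Σd² / [n(n²−1)] = 1 − 6×8 / (7×48) = 1 − 48/336 ≈ 0.8571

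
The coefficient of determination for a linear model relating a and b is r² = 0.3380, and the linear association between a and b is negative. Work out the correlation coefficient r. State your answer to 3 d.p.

|r| = √0.3380 = 0.581
The association is negative, so r = −0.581.

-0.581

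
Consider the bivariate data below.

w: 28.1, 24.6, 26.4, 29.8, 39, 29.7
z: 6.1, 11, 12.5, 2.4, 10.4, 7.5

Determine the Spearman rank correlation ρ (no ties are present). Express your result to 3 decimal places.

Rank w: 3, 1, 2, 5, 6, 4
Rank z: 2, 5, 6, 1, 4, 3
d = rank(w) − rank(z): 1, -4, -4, 4, 2, 1; Σd² = 54
ρ = 1 − 6Σd² / [n(n²−1)] = 1 − 6×54 / (6×35) = 1 − 324/210 ≈ -0.543

-0.543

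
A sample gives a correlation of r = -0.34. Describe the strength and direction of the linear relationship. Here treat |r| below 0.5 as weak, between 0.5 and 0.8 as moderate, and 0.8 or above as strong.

weak negative

r = -0.34 < 0 so the relationship is negative.
|r| = 0.34, which falls in the weak range.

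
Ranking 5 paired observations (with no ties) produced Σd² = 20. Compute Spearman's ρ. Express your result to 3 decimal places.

0.000

ρ = 1 − 6Σd² / [n(n²−1)] = 1 − 6×20 / (5×24)
  = 1 − 120/120 = 1 − 1.0000 ≈ 0.000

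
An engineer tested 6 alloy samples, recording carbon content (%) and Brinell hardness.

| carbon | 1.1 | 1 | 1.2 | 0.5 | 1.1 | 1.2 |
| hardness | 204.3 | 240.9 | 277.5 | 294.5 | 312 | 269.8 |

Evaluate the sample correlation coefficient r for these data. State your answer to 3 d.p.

-0.250

n = 6, Σx = 6.1, Σy = 1599, Σx² = 6.55, Σy² = 433643.84, Σxy = 1612.84
nΣxy − ΣxΣy = 9677.04 − 9753.9 = -76.86
nΣx² − (Σx)² = 39.3 − 37.21 = 2.09; nΣy² − (Σy)² = 2601863.04 − 2556801 = 45062.04
r = -76.86 / √(2.09 × 45062.04) = -76.86 / 306.8871 ≈ -0.250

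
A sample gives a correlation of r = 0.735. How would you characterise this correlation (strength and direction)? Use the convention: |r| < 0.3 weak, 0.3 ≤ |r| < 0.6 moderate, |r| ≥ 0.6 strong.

strong positive

r = 0.735 > 0 so the relationship is positive.
|r| = 0.735, which falls in the strong range.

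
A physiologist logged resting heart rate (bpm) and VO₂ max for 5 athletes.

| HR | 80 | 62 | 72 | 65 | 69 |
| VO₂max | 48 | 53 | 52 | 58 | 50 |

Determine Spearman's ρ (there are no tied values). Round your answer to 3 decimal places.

-0.800

Rank HR: 5, 1, 4, 2, 3
Rank VO₂max: 1, 4, 3, 5, 2
d = rank(HR) − rank(VO₂max): 4, -3, 1, -3, 1; Σd² = 36
ρ = 1 − 6Σd² / [n(n²−1)] = 1 − 6×36 / (5×24) = 1 − 216/120 ≈ -0.800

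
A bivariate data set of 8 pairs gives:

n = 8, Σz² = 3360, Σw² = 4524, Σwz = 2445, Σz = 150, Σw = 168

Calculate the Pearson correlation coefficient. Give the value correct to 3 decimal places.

r = (nΣwz − ΣwΣz) / √[(nΣw² − (Σw)²)(nΣz² − (Σz)²)]
Numerator: 8×2445 − 168×150 = -5640
Denominator: √[(36192 − 28224)(26880 − 22500)] = √[7968 × 4380] = 5907.6087
r = -5640 / 5907.6087 ≈ -0.955

-0.955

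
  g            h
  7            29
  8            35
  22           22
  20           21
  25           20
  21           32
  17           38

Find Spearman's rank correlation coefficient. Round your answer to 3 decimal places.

-0.607

Rank g: 1, 2, 6, 4, 7, 5, 3
Rank h: 4, 6, 3, 2, 1, 5, 7
d = rank(g) − rank(h): -3, -4, 3, 2, 6, 0, -4; Σd² = 90
ρ = 1 − 6Σd² / [n(n²−1)] = 1 − 6×90 / (7×48) = 1 − 540/336 ≈ -0.607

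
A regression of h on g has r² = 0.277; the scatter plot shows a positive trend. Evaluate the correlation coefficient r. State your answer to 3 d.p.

0.526

|r| = √0.277 = 0.526
The association is positive, so r = 0.526.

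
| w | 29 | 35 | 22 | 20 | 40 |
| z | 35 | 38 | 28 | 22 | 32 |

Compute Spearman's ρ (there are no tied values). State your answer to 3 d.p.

0.700

Rank w: 3, 4, 2, 1, 5
Rank z: 4, 5, 2, 1, 3
d = rank(w) − rank(z): -1, -1, 0, 0, 2; Σd² = 6
ρ = 1 − 6Σd² / [n(n²−1)] = 1 − 6×6 / (5×24) = 1 − 36/120 ≈ 0.700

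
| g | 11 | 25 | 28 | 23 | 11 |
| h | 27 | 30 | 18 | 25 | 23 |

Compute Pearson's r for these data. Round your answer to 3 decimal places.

n = 5, Σg = 98, Σh = 123, Σg² = 2180, Σh² = 3107, Σgh = 2379
nΣgh − ΣgΣh = 11895 − 12054 = -159
nΣg² − (Σg)² = 10900 − 9604 = 1296; nΣh² − (Σh)² = 15535 − 15129 = 406
r = -159 / √(1296 × 406) = -159 / 725.3799 ≈ -0.219

-0.219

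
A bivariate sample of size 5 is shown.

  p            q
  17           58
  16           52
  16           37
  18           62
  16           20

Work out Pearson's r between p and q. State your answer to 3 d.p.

0.722

n = 5, Σp = 83, Σq = 229, Σp² = 1381, Σq² = 11681, Σpq = 3846
nΣpq − ΣpΣq = 19230 − 19007 = 223
nΣp² − (Σp)² = 6905 − 6889 = 16; nΣq² − (Σq)² = 58405 − 52441 = 5964
r = 223 / √(16 × 5964) = 223 / 308.9078 ≈ 0.722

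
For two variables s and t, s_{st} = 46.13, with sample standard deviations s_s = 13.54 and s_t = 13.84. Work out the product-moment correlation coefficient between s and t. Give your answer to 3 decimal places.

0.246

r = Cov(s,t) / (s_s · s_t) = 46.13 / (13.54 × 13.84)
  = 46.13 / 187.3936 ≈ 0.246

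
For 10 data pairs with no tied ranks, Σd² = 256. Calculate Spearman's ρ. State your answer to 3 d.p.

-0.552

ρ = 1 − 6Σd² / [n(n²−1)] = 1 − 6×256 / (10×99)
  = 1 − 1536/990 = 1 − 1.5515 ≈ -0.552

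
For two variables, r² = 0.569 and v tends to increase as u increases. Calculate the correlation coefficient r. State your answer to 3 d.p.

|r| = √0.569 = 0.754
The association is positive, so r = 0.754.

0.754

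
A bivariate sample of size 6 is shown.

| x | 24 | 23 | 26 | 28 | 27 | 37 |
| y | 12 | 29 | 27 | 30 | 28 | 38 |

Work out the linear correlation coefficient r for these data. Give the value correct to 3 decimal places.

0.702

n = 6, Σx = 165, Σy = 164, Σx² = 4663, Σy² = 4842, Σxy = 4659
nΣxy − ΣxΣy = 27954 − 27060 = 894
nΣx² − (Σx)² = 27978 − 27225 = 753; nΣy² − (Σy)² = 29052 − 26896 = 2156
r = 894 / √(753 × 2156) = 894 / 1274.1538 ≈ 0.702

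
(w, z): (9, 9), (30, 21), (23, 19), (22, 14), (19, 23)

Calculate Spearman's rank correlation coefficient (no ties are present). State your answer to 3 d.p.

Rank w: 1, 5, 4, 3, 2
Rank z: 1, 4, 3, 2, 5
d = rank(w) − rank(z): 0, 1, 1, 1, -3; Σd² = 12
ρ = 1 − 6Σd² / [n(n²−1)] = 1 − 6×12 / (5×24) = 1 − 72/120 ≈ 0.400

0.400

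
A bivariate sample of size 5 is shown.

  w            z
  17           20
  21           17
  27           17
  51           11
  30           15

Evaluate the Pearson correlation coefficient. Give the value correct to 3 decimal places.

-0.965

n = 5, Σw = 146, Σz = 80, Σw² = 4960, Σz² = 1324, Σwz = 2167
nΣwz − ΣwΣz = 10835 − 11680 = -845
nΣw² − (Σw)² = 24800 − 21316 = 3484; nΣz² − (Σz)² = 6620 − 6400 = 220
r = -845 / √(3484 × 220) = -845 / 875.4884 ≈ -0.965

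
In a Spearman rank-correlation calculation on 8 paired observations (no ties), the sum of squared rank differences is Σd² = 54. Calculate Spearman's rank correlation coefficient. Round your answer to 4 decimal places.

0.3571

ρ = 1 − 6Σd² / [n(n²−1)] = 1 − 6×54 / (8×63)
  = 1 − 324/504 = 1 − 0.64286 ≈ 0.3571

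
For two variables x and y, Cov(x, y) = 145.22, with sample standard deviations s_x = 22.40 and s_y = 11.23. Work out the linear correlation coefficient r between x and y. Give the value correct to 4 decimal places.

r = Cov(x,y) / (s_x · s_y) = 145.22 / (22.40 × 11.23)
  = 145.22 / 251.5520 ≈ 0.5773

0.5773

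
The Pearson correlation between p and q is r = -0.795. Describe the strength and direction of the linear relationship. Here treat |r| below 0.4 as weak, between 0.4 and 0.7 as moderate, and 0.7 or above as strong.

strong negative

r = -0.795 < 0 so the relationship is negative.
|r| = 0.795, which falls in the strong range.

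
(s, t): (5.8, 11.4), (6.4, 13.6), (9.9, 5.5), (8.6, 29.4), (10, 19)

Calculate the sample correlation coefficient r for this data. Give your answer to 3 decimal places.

n = 5, Σs = 40.7, Σt = 78.9, Σs² = 346.57, Σt² = 1570.53, Σst = 650.45
nΣst − ΣsΣt = 3252.25 − 3211.23 = 41.02
nΣs² − (Σs)² = 1732.85 − 1656.49 = 76.36; nΣt² − (Σt)² = 7852.65 − 6225.21 = 1627.44
r = 41.02 / √(76.36 × 1627.44) = 41.02 / 352.5214 ≈ 0.116

0.116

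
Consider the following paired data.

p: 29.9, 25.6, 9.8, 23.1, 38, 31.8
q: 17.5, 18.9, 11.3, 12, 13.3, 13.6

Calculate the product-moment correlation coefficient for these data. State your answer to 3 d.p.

n = 6, Σp = 158.2, Σq = 86.6, Σp² = 4634.26, Σq² = 1297, Σpq = 2332.91
nΣpq − ΣpΣq = 13997.46 − 13700.12 = 297.34
nΣp² − (Σp)² = 27805.56 − 25027.24 = 2778.32; nΣq² − (Σq)² = 7782 − 7499.56 = 282.44
r = 297.34 / √(2778.32 × 282.44) = 297.34 / 885.8379 ≈ 0.336

0.336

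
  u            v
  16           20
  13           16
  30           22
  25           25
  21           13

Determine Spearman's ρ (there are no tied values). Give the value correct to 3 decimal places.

Rank u: 2, 1, 5, 4, 3
Rank v: 3, 2, 4, 5, 1
d = rank(u) − rank(v): -1, -1, 1, -1, 2; Σd² = 8
ρ = 1 − 6Σd² / [n(n²−1)] = 1 − 6×8 / (5×24) = 1 − 48/120 ≈ 0.600

0.600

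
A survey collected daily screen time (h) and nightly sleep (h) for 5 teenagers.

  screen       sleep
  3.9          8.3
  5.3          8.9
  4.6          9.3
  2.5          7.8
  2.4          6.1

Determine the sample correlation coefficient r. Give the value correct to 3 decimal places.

n = 5, Σx = 18.7, Σy = 40.4, Σx² = 76.47, Σy² = 332.64, Σxy = 156.46
nΣxy − ΣxΣy = 782.3 − 755.48 = 26.82
nΣx² − (Σx)² = 382.35 − 349.69 = 32.66; nΣy² − (Σy)² = 1663.2 − 1632.16 = 31.04
r = 26.82 / √(32.66 × 31.04) = 26.82 / 31.8397 ≈ 0.842

0.842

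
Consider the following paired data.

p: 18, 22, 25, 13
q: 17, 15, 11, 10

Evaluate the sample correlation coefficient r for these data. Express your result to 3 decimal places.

n = 4, Σp = 78, Σq = 53, Σp² = 1602, Σq² = 735, Σpq = 1041
nΣpq − ΣpΣq = 4164 − 4134 = 30
nΣp² − (Σp)² = 6408 − 6084 = 324; nΣq² − (Σq)² = 2940 − 2809 = 131
r = 30 / √(324 × 131) = 30 / 206.0194 ≈ 0.146

0.146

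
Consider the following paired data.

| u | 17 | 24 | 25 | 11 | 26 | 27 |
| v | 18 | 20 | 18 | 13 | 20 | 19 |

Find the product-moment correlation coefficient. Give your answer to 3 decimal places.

0.875

n = 6, Σu = 130, Σv = 108, Σu² = 3016, Σv² = 1978, Σuv = 2412
nΣuv − ΣuΣv = 14472 − 14040 = 432
nΣu² − (Σu)² = 18096 − 16900 = 1196; nΣv² − (Σv)² = 11868 − 11664 = 204
r = 432 / √(1196 × 204) = 432 / 493.9474 ≈ 0.875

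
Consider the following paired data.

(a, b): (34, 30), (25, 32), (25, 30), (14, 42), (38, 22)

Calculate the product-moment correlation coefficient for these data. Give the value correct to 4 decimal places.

-0.9351

n = 5, Σa = 136, Σb = 156, Σa² = 4046, Σb² = 5072, Σab = 3994
nΣab − ΣaΣb = 19970 − 21216 = -1246
nΣa² − (Σa)² = 20230 − 18496 = 1734; nΣb² − (Σb)² = 25360 − 24336 = 1024
r = -1246 / √(1734 × 1024) = -1246 / 1332.5224 ≈ -0.9351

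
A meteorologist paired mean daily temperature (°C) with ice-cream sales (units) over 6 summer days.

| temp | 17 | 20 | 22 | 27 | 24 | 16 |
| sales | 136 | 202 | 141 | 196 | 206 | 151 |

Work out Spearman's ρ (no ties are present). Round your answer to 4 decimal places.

0.4857

Rank temp: 2, 3, 4, 6, 5, 1
Rank sales: 1, 5, 2, 4, 6, 3
d = rank(temp) − rank(sales): 1, -2, 2, 2, -1, -2; Σd² = 18
ρ = 1 − 6Σd² / [n(n²−1)] = 1 − 6×18 / (6×35) = 1 − 108/210 ≈ 0.4857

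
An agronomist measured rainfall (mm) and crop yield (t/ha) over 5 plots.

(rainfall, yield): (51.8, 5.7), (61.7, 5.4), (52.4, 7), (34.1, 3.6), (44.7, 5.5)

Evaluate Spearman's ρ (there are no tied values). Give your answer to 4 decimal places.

0.4000

Rank rainfall: 3, 5, 4, 1, 2
Rank yield: 4, 2, 5, 1, 3
d = rank(rainfall) − rank(yield): -1, 3, -1, 0, -1; Σd² = 12
ρ = 1 − 6Σd² / [n(n²−1)] = 1 − 6×12 / (5×24) = 1 − 72/120 ≈ 0.4000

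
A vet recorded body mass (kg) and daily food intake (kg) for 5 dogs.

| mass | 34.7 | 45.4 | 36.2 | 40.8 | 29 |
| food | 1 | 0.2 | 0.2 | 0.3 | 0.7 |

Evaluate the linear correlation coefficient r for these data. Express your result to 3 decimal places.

-0.651

n = 5, Σx = 186.1, Σy = 2.4, Σx² = 7081.33, Σy² = 1.66, Σxy = 83.56
nΣxy − ΣxΣy = 417.8 − 446.64 = -28.84
nΣx² − (Σx)² = 35406.65 − 34633.21 = 773.44; nΣy² − (Σy)² = 8.3 − 5.76 = 2.54
r = -28.84 / √(773.44 × 2.54) = -28.84 / 44.3231 ≈ -0.651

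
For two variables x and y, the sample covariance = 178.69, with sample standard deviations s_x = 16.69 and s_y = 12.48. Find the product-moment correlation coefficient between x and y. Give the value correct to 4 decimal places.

r = Cov(x,y) / (s_x · s_y) = 178.69 / (16.69 × 12.48)
  = 178.69 / 208.2912 ≈ 0.8579

0.8579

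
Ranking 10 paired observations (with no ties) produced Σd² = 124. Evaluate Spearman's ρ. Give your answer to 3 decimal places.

0.248

ρ = 1 − 6Σd² / [n(n²−1)] = 1 − 6×124 / (10×99)
  = 1 − 744/990 = 1 − 0.7515 ≈ 0.248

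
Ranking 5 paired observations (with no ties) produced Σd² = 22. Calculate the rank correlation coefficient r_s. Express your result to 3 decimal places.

-0.100

ρ = 1 − 6Σd² / [n(n²−1)] = 1 − 6×22 / (5×24)
  = 1 − 132/120 = 1 − 1.1000 ≈ -0.100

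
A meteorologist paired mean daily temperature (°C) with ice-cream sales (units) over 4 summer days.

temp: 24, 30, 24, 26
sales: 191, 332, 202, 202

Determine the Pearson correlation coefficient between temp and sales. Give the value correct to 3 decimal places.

0.953

n = 4, Σx = 104, Σy = 927, Σx² = 2728, Σy² = 228313, Σxy = 24644
nΣxy − ΣxΣy = 98576 − 96408 = 2168
nΣx² − (Σx)² = 10912 − 10816 = 96; nΣy² − (Σy)² = 913252 − 859329 = 53923
r = 2168 / √(96 × 53923) = 2168 / 2275.2160 ≈ 0.953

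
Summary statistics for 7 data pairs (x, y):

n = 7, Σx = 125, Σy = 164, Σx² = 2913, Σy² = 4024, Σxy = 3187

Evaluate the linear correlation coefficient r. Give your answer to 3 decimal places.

r = (nΣxy − ΣxΣy) / √[(nΣx² − (Σx)²)(nΣy² − (Σy)²)]
Numerator: 7×3187 − 125×164 = 1809
Denominator: √[(20391 − 15625)(28168 − 26896)] = √[4766 × 1272] = 2462.1844
r = 1809 / 2462.1844 ≈ 0.735

0.735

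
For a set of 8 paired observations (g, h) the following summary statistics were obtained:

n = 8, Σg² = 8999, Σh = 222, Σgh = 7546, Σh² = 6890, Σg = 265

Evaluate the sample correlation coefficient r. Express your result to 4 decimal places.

r = (nΣgh − ΣgΣh) / √[(nΣg² − (Σg)²)(nΣh² − (Σh)²)]
Numerator: 8×7546 − 265×222 = 1538
Denominator: √[(71992 − 70225)(55120 − 49284)] = √[1767 × 5836] = 3211.2633
r = 1538 / 3211.2633 ≈ 0.4789

0.4789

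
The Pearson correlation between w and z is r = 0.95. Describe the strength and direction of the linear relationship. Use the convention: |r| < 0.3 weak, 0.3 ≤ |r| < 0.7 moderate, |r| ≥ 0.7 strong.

r = 0.95 > 0 so the relationship is positive.
|r| = 0.95, which falls in the strong range.

strong positive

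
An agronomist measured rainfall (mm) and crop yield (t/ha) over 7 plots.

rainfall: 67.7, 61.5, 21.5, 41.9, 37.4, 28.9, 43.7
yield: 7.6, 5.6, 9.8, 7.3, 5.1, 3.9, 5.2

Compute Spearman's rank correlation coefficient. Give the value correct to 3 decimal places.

0.143

Rank rainfall: 7, 6, 1, 4, 3, 2, 5
Rank yield: 6, 4, 7, 5, 2, 1, 3
d = rank(rainfall) − rank(yield): 1, 2, -6, -1, 1, 1, 2; Σd² = 48
ρ = 1 − 6Σd² / [n(n²−1)] = 1 − 6×48 / (7×48) = 1 − 288/336 ≈ 0.143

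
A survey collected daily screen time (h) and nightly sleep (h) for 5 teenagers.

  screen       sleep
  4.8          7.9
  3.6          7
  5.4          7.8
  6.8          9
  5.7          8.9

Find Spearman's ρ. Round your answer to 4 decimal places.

0.9000

Rank screen: 2, 1, 3, 5, 4
Rank sleep: 3, 1, 2, 5, 4
d = rank(screen) − rank(sleep): -1, 0, 1, 0, 0; Σd² = 2
ρ = 1 − 6Σd² / [n(n²−1)] = 1 − 6×2 / (5×24) = 1 − 12/120 ≈ 0.9000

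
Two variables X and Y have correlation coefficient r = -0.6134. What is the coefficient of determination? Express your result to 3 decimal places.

r² = (-0.6134)² = 0.376

0.376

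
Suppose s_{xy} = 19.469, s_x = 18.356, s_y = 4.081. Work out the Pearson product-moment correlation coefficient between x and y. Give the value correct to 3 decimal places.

0.260

r = Cov(x,y) / (s_x · s_y) = 19.469 / (18.356 × 4.081)
  = 19.469 / 74.9108 ≈ 0.260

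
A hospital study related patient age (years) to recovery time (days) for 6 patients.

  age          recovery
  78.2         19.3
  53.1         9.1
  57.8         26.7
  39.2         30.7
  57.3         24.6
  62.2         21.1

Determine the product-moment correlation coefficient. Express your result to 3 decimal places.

-0.341

n = 6, Σx = 347.8, Σy = 131.5, Σx² = 20964.46, Σy² = 3161.05, Σxy = 7461.17
nΣxy − ΣxΣy = 44767.02 − 45735.7 = -968.68
nΣx² − (Σx)² = 125786.76 − 120964.84 = 4821.92; nΣy² − (Σy)² = 18966.3 − 17292.25 = 1674.05
r = -968.68 / √(4821.92 × 1674.05) = -968.68 / 2841.1503 ≈ -0.341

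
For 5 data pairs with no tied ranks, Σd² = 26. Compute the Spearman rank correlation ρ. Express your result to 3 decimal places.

ρ = 1 − 6Σd² / [n(n²−1)] = 1 − 6×26 / (5×24)
  = 1 − 156/120 = 1 − 1.3000 ≈ -0.300

-0.300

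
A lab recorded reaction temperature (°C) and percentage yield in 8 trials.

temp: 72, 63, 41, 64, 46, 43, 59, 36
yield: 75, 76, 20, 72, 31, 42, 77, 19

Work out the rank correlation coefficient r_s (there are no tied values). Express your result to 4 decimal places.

0.7619

Rank temp: 8, 6, 2, 7, 4, 3, 5, 1
Rank yield: 6, 7, 2, 5, 3, 4, 8, 1
d = rank(temp) − rank(yield): 2, -1, 0, 2, 1, -1, -3, 0; Σd² = 20
ρ = 1 − 6Σd² / [n(n²−1)] = 1 − 6×20 / (8×63) = 1 − 120/504 ≈ 0.7619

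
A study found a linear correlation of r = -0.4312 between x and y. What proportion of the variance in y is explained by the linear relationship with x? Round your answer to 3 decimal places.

r² = (-0.4312)² = 0.186

0.186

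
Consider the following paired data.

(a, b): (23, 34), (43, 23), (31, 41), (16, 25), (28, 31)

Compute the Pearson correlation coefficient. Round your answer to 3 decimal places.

n = 5, Σa = 141, Σb = 154, Σa² = 4379, Σb² = 4952, Σab = 4310
nΣab − ΣaΣb = 21550 − 21714 = -164
nΣa² − (Σa)² = 21895 − 19881 = 2014; nΣb² − (Σb)² = 24760 − 23716 = 1044
r = -164 / √(2014 × 1044) = -164 / 1450.0400 ≈ -0.113

-0.113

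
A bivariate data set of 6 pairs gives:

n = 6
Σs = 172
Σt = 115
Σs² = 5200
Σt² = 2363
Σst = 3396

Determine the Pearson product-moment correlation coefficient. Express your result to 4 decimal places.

r = (nΣst − ΣsΣt) / √[(nΣs² − (Σs)²)(nΣt² − (Σt)²)]
Numerator: 6×3396 − 172×115 = 596
Denominator: √[(31200 − 29584)(14178 − 13225)] = √[1616 × 953] = 1240.9867
r = 596 / 1240.9867 ≈ 0.4803

0.4803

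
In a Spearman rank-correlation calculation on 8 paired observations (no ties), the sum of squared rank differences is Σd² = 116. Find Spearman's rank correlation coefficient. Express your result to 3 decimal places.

ρ = 1 − 6Σd² / [n(n²−1)] = 1 − 6×116 / (8×63)
  = 1 − 696/504 = 1 − 1.3810 ≈ -0.381

-0.381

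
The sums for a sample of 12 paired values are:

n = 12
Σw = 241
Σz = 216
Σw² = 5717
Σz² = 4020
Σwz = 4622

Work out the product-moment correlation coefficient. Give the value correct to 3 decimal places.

0.835

r = (nΣwz − ΣwΣz) / √[(nΣw² − (Σw)²)(nΣz² − (Σz)²)]
Numerator: 12×4622 − 241×216 = 3408
Denominator: √[(68604 − 58081)(48240 − 46656)] = √[10523 × 1584] = 4082.6991
r = 3408 / 4082.6991 ≈ 0.835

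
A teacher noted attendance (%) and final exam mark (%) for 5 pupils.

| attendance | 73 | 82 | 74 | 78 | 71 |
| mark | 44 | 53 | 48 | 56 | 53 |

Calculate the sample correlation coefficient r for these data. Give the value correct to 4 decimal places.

0.4610

n = 5, Σx = 378, Σy = 254, Σx² = 28654, Σy² = 12994, Σxy = 19241
nΣxy − ΣxΣy = 96205 − 96012 = 193
nΣx² − (Σx)² = 143270 − 142884 = 386; nΣy² − (Σy)² = 64970 − 64516 = 454
r = 193 / √(386 × 454) = 193 / 418.6215 ≈ 0.4610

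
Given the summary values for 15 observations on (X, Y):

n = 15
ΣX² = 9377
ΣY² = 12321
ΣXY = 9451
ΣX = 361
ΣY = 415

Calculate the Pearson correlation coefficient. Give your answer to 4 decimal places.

r = (nΣXY − ΣXΣY) / √[(nΣX² − (ΣX)²)(nΣY² − (ΣY)²)]
Numerator: 15×9451 − 361×415 = -8050
Denominator: √[(140655 − 130321)(184815 − 172225)] = √[10334 × 12590] = 11406.3605
r = -8050 / 11406.3605 ≈ -0.7057

-0.7057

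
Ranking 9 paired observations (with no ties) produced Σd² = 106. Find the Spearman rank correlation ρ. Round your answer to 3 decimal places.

ρ = 1 − 6Σd² / [n(n²−1)] = 1 − 6×106 / (9×80)
  = 1 − 636/720 = 1 − 0.8833 ≈ 0.117

0.117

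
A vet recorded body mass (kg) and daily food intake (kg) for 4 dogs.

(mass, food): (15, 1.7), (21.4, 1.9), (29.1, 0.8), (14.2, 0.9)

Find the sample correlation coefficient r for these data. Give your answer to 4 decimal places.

-0.2933

n = 4, Σx = 79.7, Σy = 5.3, Σx² = 1731.41, Σy² = 7.95, Σxy = 102.22
nΣxy − ΣxΣy = 408.88 − 422.41 = -13.53
nΣx² − (Σx)² = 6925.64 − 6352.09 = 573.55; nΣy² − (Σy)² = 31.8 − 28.09 = 3.71
r = -13.53 / √(573.55 × 3.71) = -13.53 / 46.1288 ≈ -0.2933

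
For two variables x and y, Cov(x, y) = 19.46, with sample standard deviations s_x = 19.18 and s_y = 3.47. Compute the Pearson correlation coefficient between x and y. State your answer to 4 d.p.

r = Cov(x,y) / (s_x · s_y) = 19.46 / (19.18 × 3.47)
  = 19.46 / 66.5546 ≈ 0.2924

0.2924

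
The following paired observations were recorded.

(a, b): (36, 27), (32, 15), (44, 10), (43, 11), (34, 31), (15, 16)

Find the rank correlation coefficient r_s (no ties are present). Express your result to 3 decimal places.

Rank a: 4, 2, 6, 5, 3, 1
Rank b: 5, 3, 1, 2, 6, 4
d = rank(a) − rank(b): -1, -1, 5, 3, -3, -3; Σd² = 54
ρ = 1 − 6Σd² / [n(n²−1)] = 1 − 6×54 / (6×35) = 1 − 324/210 ≈ -0.543

-0.543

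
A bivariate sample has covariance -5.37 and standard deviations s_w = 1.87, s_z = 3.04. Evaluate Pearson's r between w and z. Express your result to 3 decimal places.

-0.945

r = Cov(w,z) / (s_w · s_z) = -5.37 / (1.87 × 3.04)
  = -5.37 / 5.6848 ≈ -0.945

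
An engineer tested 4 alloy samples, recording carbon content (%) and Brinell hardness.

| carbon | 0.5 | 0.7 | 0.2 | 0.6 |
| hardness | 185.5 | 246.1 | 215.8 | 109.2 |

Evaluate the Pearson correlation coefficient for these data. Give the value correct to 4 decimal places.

n = 4, Σx = 2, Σy = 756.6, Σx² = 1.14, Σy² = 153469.74, Σxy = 373.7
nΣxy − ΣxΣy = 1494.8 − 1513.2 = -18.4
nΣx² − (Σx)² = 4.56 − 4 = 0.56; nΣy² − (Σy)² = 613878.96 − 572443.56 = 41435.4
r = -18.4 / √(0.56 × 41435.4) = -18.4 / 152.3280 ≈ -0.1208

-0.1208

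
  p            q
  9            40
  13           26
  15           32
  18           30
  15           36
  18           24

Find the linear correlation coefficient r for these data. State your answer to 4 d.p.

n = 6, Σp = 88, Σq = 188, Σp² = 1348, Σq² = 6072, Σpq = 2690
nΣpq − ΣpΣq = 16140 − 16544 = -404
nΣp² − (Σp)² = 8088 − 7744 = 344; nΣq² − (Σq)² = 36432 − 35344 = 1088
r = -404 / √(344 × 1088) = -404 / 611.7777 ≈ -0.6604

-0.6604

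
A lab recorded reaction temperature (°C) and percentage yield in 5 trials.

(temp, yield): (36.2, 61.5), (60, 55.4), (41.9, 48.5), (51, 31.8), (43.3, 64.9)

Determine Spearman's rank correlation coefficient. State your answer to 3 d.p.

Rank temp: 1, 5, 2, 4, 3
Rank yield: 4, 3, 2, 1, 5
d = rank(temp) − rank(yield): -3, 2, 0, 3, -2; Σd² = 26
ρ = 1 − 6Σd² / [n(n²−1)] = 1 − 6×26 / (5×24) = 1 − 156/120 ≈ -0.300

-0.300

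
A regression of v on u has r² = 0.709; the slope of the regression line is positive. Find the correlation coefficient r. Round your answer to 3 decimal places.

|r| = √0.709 = 0.842
The association is positive, so r = 0.842.

0.842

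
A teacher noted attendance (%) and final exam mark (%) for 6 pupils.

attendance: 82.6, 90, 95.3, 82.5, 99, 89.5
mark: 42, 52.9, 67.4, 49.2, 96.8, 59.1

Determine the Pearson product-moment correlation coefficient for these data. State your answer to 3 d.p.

0.909

n = 6, Σx = 538.9, Σy = 367.4, Σx² = 48622.35, Σy² = 24388.86, Σxy = 33585.07
nΣxy − ΣxΣy = 201510.42 − 197991.86 = 3518.56
nΣx² − (Σx)² = 291734.1 − 290413.21 = 1320.89; nΣy² − (Σy)² = 146333.16 − 134982.76 = 11350.4
r = 3518.56 / √(1320.89 × 11350.4) = 3518.56 / 3872.0317 ≈ 0.909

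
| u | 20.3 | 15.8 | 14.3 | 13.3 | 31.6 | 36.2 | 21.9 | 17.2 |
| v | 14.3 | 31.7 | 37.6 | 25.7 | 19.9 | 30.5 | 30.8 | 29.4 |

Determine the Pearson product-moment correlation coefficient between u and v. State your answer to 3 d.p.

-0.245

n = 8, Σu = 170.6, Σv = 219.9, Σu² = 4127.56, Σv² = 6422.89, Σuv = 4583.78
nΣuv − ΣuΣv = 36670.24 − 37514.94 = -844.7
nΣu² − (Σu)² = 33020.48 − 29104.36 = 3916.12; nΣv² − (Σv)² = 51383.12 − 48356.01 = 3027.11
r = -844.7 / √(3916.12 × 3027.11) = -844.7 / 3443.0402 ≈ -0.245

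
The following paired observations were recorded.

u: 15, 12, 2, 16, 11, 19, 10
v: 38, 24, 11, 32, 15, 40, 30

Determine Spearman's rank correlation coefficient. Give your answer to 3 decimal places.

0.857

Rank u: 5, 4, 1, 6, 3, 7, 2
Rank v: 6, 3, 1, 5, 2, 7, 4
d = rank(u) − rank(v): -1, 1, 0, 1, 1, 0, -2; Σd² = 8
ρ = 1 − 6Σd² / [n(n²−1)] = 1 − 6×8 / (7×48) = 1 − 48/336 ≈ 0.857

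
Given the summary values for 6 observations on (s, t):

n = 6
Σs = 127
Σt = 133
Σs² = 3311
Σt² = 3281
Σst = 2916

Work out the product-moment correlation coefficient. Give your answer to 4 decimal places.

0.2215

r = (nΣst − ΣsΣt) / √[(nΣs² − (Σs)²)(nΣt² − (Σt)²)]
Numerator: 6×2916 − 127×133 = 605
Denominator: √[(19866 − 16129)(19686 − 17689)] = √[3737 × 1997] = 2731.8106
r = 605 / 2731.8106 ≈ 0.2215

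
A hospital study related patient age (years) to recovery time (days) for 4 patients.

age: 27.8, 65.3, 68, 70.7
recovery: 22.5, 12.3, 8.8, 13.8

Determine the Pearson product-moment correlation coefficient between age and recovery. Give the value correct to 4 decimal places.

n = 4, Σx = 231.8, Σy = 57.4, Σx² = 14659.42, Σy² = 925.42, Σxy = 3002.75
nΣxy − ΣxΣy = 12011 − 13305.32 = -1294.32
nΣx² − (Σx)² = 58637.68 − 53731.24 = 4906.44; nΣy² − (Σy)² = 3701.68 − 3294.76 = 406.92
r = -1294.32 / √(4906.44 × 406.92) = -1294.32 / 1412.9857 ≈ -0.9160

-0.9160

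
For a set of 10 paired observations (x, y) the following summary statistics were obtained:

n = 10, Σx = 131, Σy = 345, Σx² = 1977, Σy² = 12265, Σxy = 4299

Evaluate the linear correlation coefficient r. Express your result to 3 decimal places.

r = (nΣxy − ΣxΣy) / √[(nΣx² − (Σx)²)(nΣy² − (Σy)²)]
Numerator: 10×4299 − 131×345 = -2205
Denominator: √[(19770 − 17161)(122650 − 119025)] = √[2609 × 3625] = 3075.3252
r = -2205 / 3075.3252 ≈ -0.717

-0.717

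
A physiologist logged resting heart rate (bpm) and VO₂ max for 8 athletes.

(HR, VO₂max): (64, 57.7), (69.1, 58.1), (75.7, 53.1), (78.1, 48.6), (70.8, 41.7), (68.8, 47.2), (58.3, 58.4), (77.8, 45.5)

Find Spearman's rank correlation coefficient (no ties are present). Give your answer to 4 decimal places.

-0.5714

Rank HR: 2, 4, 6, 8, 5, 3, 1, 7
Rank VO₂max: 6, 7, 5, 4, 1, 3, 8, 2
d = rank(HR) − rank(VO₂max): -4, -3, 1, 4, 4, 0, -7, 5; Σd² = 132
ρ = 1 − 6Σd² / [n(n²−1)] = 1 − 6×132 / (8×63) = 1 − 792/504 ≈ -0.5714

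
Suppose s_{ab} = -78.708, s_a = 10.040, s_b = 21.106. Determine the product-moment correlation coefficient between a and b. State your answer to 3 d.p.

r = Cov(a,b) / (s_a · s_b) = -78.708 / (10.040 × 21.106)
  = -78.708 / 211.9042 ≈ -0.371

-0.371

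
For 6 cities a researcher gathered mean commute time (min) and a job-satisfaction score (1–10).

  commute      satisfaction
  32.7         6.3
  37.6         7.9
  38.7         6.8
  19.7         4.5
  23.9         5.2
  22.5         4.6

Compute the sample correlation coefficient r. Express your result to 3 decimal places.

n = 6, Σx = 175.1, Σy = 35.3, Σx² = 5446.29, Σy² = 216.79, Σxy = 1082.64
nΣxy − ΣxΣy = 6495.84 − 6181.03 = 314.81
nΣx² − (Σx)² = 32677.74 − 30660.01 = 2017.73; nΣy² − (Σy)² = 1300.74 − 1246.09 = 54.65
r = 314.81 / √(2017.73 × 54.65) = 314.81 / 332.0677 ≈ 0.948

0.948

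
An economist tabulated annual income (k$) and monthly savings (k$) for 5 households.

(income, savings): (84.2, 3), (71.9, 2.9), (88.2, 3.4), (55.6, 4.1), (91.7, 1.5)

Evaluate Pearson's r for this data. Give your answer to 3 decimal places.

n = 5, Σx = 391.6, Σy = 14.9, Σx² = 31538.74, Σy² = 48.03, Σxy = 1126.5
nΣxy − ΣxΣy = 5632.5 − 5834.84 = -202.34
nΣx² − (Σx)² = 157693.7 − 153350.56 = 4343.14; nΣy² − (Σy)² = 240.15 − 222.01 = 18.14
r = -202.34 / √(4343.14 × 18.14) = -202.34 / 280.6859 ≈ -0.721

-0.721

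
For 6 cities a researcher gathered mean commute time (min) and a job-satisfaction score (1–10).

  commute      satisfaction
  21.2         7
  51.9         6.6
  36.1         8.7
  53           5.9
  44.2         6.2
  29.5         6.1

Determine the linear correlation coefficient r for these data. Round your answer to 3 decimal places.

-0.315

n = 6, Σx = 235.9, Σy = 40.5, Σx² = 10079.15, Σy² = 278.71, Σxy = 1571.7
nΣxy − ΣxΣy = 9430.2 − 9553.95 = -123.75
nΣx² − (Σx)² = 60474.9 − 55648.81 = 4826.09; nΣy² − (Σy)² = 1672.26 − 1640.25 = 32.01
r = -123.75 / √(4826.09 × 32.01) = -123.75 / 393.0434 ≈ -0.315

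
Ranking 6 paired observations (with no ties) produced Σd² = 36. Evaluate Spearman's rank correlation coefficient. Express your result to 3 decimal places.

ρ = 1 − 6Σd² / [n(n²−1)] = 1 − 6×36 / (6×35)
  = 1 − 216/210 = 1 − 1.0286 ≈ -0.029

-0.029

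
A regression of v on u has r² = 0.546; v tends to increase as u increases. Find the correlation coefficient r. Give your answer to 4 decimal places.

|r| = √0.546 = 0.7389
The association is positive, so r = 0.7389.

0.7389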